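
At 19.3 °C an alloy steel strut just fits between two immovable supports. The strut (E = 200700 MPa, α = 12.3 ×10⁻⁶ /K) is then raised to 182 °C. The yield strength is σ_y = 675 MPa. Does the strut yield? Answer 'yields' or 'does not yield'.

does not yield

E = 200700 MPa = 200.7 GPa.
ΔT = 162.7 K. Constrained thermal stress σ = E·α·ΔT = 200.7×10³ MPa × 12.3×10⁻⁶ × 162.7 = 402 MPa (compressive).
Compare to σ_y = 675 MPa: σ < σ_y, so it does not yield.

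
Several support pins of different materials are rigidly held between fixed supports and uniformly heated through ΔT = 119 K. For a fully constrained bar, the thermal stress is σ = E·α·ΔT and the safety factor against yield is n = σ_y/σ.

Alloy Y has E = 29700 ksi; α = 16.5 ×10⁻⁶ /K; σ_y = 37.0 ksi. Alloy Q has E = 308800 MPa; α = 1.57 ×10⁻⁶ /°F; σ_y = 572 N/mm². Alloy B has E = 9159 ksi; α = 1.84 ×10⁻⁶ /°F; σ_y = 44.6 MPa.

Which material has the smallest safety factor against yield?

alloy Y

Converting E to GPa, α to ×10⁻⁶/K, σ_y to MPa, then σ and n for each:
  alloy Y: E = 204.8, α = 16.5, σ_y = 255.1 → σ = 402 MPa, n = 0.634
  alloy Q: E = 308.8, α = 2.83, σ_y = 572.0 → σ = 104 MPa, n = 5.51
  alloy B: E = 63.15, α = 3.31, σ_y = 44.60 → σ = 24.9 MPa, n = 1.79
The minimum is alloy Y at n = 0.634.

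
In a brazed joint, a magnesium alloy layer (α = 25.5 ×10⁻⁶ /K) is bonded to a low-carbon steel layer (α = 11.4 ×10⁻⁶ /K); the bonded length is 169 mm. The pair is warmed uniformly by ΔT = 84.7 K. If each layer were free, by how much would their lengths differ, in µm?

202 µm

Δα = |25.5 − 11.4|×10⁻⁶/K = 14.1×10⁻⁶/K.
ΔL_mismatch = Δα·L·ΔT = 14.1×10⁻⁶ × 169.0 mm × 84.7 K = 202 µm.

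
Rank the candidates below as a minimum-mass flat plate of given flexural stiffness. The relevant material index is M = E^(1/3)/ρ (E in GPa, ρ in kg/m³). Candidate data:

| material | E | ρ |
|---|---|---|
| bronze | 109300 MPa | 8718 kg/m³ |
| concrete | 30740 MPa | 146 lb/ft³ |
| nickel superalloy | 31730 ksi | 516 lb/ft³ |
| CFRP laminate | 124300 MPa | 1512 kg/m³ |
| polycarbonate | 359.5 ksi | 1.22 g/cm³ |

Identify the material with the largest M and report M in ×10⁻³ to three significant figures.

After converting to SI:
  bronze: E = 109.3 GPa, ρ = 8718 kg/m³
  concrete: E = 30.74 GPa, ρ = 2339 kg/m³
  nickel superalloy: E = 218.8 GPa, ρ = 8266 kg/m³
  CFRP laminate: E = 124.3 GPa, ρ = 1512 kg/m³
  polycarbonate: E = 2.479 GPa, ρ = 1220 kg/m³
  CFRP laminate: M = 3.30×10⁻³
  concrete: M = 1.34×10⁻³
  polycarbonate: M = 1.11×10⁻³
  nickel superalloy: M = 0.729×10⁻³
  bronze: M = 0.548×10⁻³
Highest index: CFRP laminate.

CFRP laminate, M = 3.30×10⁻³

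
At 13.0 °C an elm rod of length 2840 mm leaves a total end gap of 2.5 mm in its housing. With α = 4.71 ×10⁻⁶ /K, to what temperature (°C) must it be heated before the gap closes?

200 °C

α·L₀·ΔT = 2.5 mm ⇒ ΔT = 2.5 / (4.71×10⁻⁶ × 2840.0) = 186.9 K.
T = 13.0 + 186.9 = 199.9 °C.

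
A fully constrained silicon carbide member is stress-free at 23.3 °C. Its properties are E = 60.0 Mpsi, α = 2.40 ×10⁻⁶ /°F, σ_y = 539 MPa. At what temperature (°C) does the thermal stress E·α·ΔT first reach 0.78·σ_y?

E = 60.0 Mpsi = 413.7 GPa.
α = 2.40×10⁻⁶/°F × 9/5 = 4.32×10⁻⁶/K.
E·α·ΔT = 420.4 MPa ⇒ ΔT = 420.4 / (413.7×10³ × 4.32×10⁻⁶) = 235.2 K.
T = 23.3 + 235.2 = 258.5 °C.

259 °C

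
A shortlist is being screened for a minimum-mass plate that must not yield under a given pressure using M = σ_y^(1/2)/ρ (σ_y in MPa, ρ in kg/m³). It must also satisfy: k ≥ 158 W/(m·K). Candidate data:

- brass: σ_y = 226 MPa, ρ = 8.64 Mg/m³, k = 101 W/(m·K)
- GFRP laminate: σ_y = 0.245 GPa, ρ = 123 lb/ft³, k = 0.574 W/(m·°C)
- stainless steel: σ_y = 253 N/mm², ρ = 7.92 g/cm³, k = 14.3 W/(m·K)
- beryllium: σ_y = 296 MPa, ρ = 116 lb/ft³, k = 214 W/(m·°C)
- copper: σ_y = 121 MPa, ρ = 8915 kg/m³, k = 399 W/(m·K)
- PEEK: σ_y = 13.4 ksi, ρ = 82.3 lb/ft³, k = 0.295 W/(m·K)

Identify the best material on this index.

beryllium

Screen on constraints: k ≥ 158 W/(m·K). Survivors: beryllium, copper.
In SI units:
  beryllium: σ_y = 296.0 MPa, ρ = 1858 kg/m³
  copper: σ_y = 121.0 MPa, ρ = 8915 kg/m³
  beryllium: M = 9.26×10⁻³
  copper: M = 1.23×10⁻³
The maximum is for beryllium.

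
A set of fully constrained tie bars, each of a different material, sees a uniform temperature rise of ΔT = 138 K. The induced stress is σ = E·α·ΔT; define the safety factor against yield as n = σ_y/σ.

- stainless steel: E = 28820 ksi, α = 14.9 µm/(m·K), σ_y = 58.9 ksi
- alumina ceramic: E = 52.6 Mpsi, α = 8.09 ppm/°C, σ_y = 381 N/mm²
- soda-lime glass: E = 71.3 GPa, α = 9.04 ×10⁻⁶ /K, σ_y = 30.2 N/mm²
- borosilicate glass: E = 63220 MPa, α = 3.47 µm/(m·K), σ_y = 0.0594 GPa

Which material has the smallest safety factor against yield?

Converting E to GPa, α to ×10⁻⁶/K, σ_y to MPa, then σ and n for each:
  stainless steel: E = 198.7, α = 14.9, σ_y = 406.1 → σ = 409 MPa, n = 0.994
  alumina ceramic: E = 362.7, α = 8.09, σ_y = 381.0 → σ = 405 MPa, n = 0.941
  soda-lime glass: E = 71.30, α = 9.04, σ_y = 30.20 → σ = 88.9 MPa, n = 0.340
  borosilicate glass: E = 63.22, α = 3.47, σ_y = 59.40 → σ = 30.3 MPa, n = 1.96
Soda-lime glass has the lowest safety factor, n = 0.340.

soda-lime glass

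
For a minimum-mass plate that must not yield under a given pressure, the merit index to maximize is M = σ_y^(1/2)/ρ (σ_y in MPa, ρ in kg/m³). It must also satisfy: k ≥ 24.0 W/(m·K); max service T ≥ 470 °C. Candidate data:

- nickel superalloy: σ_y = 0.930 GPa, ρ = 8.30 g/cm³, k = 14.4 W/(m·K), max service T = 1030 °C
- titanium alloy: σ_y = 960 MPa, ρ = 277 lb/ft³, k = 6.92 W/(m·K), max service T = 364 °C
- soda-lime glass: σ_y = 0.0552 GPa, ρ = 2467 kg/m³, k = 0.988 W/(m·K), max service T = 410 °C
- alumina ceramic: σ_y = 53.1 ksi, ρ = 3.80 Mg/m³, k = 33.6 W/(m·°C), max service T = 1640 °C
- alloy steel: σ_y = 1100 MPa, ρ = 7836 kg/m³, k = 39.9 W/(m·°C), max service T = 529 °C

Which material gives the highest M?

Screen on constraints: k ≥ 24.0 W/(m·K); max service T ≥ 470 °C. Survivors: alumina ceramic, alloy steel.
Normalizing units and computing the index:
  alumina ceramic: σ_y = 366.1 MPa, ρ = 3800 kg/m³
  alloy steel: σ_y = 1100 MPa, ρ = 7836 kg/m³
  alumina ceramic: M = 5.04×10⁻³
  alloy steel: M = 4.23×10⁻³
Highest index: alumina ceramic.

alumina ceramic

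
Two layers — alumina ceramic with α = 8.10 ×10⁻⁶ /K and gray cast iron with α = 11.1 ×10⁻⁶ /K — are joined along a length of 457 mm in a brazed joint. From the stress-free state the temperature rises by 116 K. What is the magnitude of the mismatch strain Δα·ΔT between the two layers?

Δα = |8.10 − 11.1|×10⁻⁶/K = 3.00×10⁻⁶/K.
Mismatch strain = Δα·ΔT = 3.00×10⁻⁶ × 116.0 = 3.48×10⁻⁴.

3.48×10⁻⁴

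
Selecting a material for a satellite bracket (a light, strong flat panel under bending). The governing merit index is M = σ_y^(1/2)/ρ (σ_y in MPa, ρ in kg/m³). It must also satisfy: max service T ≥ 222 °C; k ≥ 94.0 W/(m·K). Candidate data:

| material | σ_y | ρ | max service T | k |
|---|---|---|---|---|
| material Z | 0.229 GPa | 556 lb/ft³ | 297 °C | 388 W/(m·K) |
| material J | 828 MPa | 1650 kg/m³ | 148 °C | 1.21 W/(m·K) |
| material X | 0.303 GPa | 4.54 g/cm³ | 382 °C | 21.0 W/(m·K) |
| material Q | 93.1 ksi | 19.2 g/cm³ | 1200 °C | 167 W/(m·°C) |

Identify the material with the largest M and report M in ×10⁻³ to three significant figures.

Screen on constraints: max service T ≥ 222 °C; k ≥ 94.0 W/(m·K). Survivors: material Z, material Q.
Normalizing units and computing the index:
  material Z: σ_y = 229.0 MPa, ρ = 8906 kg/m³
  material Q: σ_y = 641.9 MPa, ρ = 19200 kg/m³
  material Z: M = 1.70×10⁻³
  material Q: M = 1.32×10⁻³
Highest index: material Z.

material Z, M = 1.70×10⁻³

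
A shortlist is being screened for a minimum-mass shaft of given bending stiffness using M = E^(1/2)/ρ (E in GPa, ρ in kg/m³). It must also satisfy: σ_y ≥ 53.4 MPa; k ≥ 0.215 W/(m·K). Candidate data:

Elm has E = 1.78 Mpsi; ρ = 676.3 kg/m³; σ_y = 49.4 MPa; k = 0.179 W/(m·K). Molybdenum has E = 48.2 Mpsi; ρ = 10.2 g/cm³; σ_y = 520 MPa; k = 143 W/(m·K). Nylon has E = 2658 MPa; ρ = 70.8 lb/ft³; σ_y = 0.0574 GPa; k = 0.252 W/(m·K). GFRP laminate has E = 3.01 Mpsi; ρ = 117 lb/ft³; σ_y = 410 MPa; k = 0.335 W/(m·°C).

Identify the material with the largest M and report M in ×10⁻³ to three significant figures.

GFRP laminate, M = 2.43×10⁻³

Screen on constraints: σ_y ≥ 53.4 MPa; k ≥ 0.215 W/(m·K). Survivors: molybdenum, nylon, GFRP laminate.
After converting to SI:
  molybdenum: E = 332.3 GPa, ρ = 10200 kg/m³
  nylon: E = 2.658 GPa, ρ = 1134 kg/m³
  GFRP laminate: E = 20.75 GPa, ρ = 1874 kg/m³
  GFRP laminate: M = 2.43×10⁻³
  molybdenum: M = 1.79×10⁻³
  nylon: M = 1.44×10⁻³
GFRP laminate has the largest M.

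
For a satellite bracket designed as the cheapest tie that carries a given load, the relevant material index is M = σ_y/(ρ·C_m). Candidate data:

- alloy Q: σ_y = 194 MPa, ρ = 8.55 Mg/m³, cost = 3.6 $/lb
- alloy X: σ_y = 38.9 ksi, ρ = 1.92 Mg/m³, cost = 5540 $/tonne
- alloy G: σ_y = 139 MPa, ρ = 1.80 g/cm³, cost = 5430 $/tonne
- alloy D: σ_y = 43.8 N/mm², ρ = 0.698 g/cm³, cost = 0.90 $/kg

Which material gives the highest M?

alloy D

Normalizing units and computing the index:
  alloy Q: σ_y = 194.0 MPa, ρ = 8550 kg/m³, cost = 7.937 $/kg
  alloy X: σ_y = 268.2 MPa, ρ = 1920 kg/m³, cost = 5.540 $/kg
  alloy G: σ_y = 139.0 MPa, ρ = 1800 kg/m³, cost = 5.430 $/kg
  alloy D: σ_y = 43.80 MPa, ρ = 698.0 kg/m³, cost = 0.9000 $/kg
  alloy D: M = 69.7 kN·m per $
  alloy X: M = 25.2 kN·m per $
  alloy G: M = 14.2 kN·m per $
  alloy Q: M = 2.86 kN·m per $
The maximum is for alloy D.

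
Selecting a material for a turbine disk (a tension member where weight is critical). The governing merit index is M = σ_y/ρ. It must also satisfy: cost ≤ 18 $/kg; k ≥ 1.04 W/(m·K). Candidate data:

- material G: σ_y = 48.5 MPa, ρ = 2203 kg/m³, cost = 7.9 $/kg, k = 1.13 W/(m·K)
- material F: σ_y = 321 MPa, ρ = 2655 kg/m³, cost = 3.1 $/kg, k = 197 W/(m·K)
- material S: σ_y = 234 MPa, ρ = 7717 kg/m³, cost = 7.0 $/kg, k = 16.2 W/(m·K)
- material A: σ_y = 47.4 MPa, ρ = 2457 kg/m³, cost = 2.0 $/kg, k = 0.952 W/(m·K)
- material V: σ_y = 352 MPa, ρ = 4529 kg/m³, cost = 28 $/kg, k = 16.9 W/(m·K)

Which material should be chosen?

material F

Screen on constraints: cost ≤ 18 $/kg; k ≥ 1.04 W/(m·K). Survivors: material G, material F, material S.
Computing M directly (units already consistent):
  material F: M = 121 kN·m/kg
  material S: M = 30.3 kN·m/kg
  material G: M = 22.0 kN·m/kg
The maximum is for material F.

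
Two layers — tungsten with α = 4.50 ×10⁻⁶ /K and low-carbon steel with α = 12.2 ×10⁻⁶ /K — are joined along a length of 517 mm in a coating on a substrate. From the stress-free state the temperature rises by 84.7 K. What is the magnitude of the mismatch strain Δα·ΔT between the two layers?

Δα = |4.50 − 12.2|×10⁻⁶/K = 7.70×10⁻⁶/K.
Mismatch strain = Δα·ΔT = 7.70×10⁻⁶ × 84.7 = 6.52×10⁻⁴.

6.52×10⁻⁴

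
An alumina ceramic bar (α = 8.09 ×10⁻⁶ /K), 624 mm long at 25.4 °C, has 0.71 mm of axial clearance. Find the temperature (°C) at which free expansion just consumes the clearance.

166 °C

α·L₀·ΔT = 0.71 mm ⇒ ΔT = 0.71 / (8.09×10⁻⁶ × 624.0) = 140.6 K.
T = 25.4 + 140.6 = 166.0 °C.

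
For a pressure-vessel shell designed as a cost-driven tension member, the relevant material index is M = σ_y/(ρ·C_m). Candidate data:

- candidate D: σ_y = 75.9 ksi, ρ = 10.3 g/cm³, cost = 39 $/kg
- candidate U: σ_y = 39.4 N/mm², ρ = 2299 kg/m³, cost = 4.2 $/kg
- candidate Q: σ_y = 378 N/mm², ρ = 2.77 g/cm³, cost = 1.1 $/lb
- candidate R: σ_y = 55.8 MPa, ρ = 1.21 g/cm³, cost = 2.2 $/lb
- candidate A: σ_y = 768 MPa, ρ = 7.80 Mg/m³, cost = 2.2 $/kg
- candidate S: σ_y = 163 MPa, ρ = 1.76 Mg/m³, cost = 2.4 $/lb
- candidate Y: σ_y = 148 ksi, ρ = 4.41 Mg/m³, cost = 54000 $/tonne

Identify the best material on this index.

Convert each candidate to consistent units, then evaluate M:
  candidate D: σ_y = 523.3 MPa, ρ = 10300 kg/m³, cost = 39.00 $/kg
  candidate U: σ_y = 39.40 MPa, ρ = 2299 kg/m³, cost = 4.200 $/kg
  candidate Q: σ_y = 378.0 MPa, ρ = 2770 kg/m³, cost = 2.425 $/kg
  candidate R: σ_y = 55.80 MPa, ρ = 1210 kg/m³, cost = 4.850 $/kg
  candidate A: σ_y = 768.0 MPa, ρ = 7800 kg/m³, cost = 2.200 $/kg
  candidate S: σ_y = 163.0 MPa, ρ = 1760 kg/m³, cost = 5.291 $/kg
  candidate Y: σ_y = 1020 MPa, ρ = 4410 kg/m³, cost = 54.00 $/kg
  candidate Q: M = 56.3 kN·m per $
  candidate A: M = 44.8 kN·m per $
  candidate S: M = 17.5 kN·m per $
  candidate R: M = 9.51 kN·m per $
  candidate Y: M = 4.28 kN·m per $
  candidate U: M = 4.08 kN·m per $
  candidate D: M = 1.30 kN·m per $
The maximum is for candidate Q.

candidate Q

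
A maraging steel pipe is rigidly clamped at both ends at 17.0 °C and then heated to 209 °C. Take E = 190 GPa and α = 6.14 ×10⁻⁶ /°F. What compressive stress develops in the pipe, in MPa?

403 MPa

α = 6.14×10⁻⁶/°F × 9/5 = 11.1×10⁻⁶/K.
ΔT = 192.0 K. Constrained thermal stress σ = E·α·ΔT = 190.0×10³ MPa × 11.1×10⁻⁶ × 192.0 = 403 MPa (compressive).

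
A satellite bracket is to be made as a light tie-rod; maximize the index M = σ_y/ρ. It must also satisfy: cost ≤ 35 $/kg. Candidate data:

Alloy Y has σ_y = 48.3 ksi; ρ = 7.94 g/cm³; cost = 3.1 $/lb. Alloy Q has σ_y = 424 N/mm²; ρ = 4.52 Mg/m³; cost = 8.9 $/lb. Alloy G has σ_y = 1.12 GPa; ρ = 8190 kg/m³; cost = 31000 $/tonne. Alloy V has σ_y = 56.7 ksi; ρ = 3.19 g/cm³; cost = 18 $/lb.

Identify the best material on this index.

Screen on constraints: cost ≤ 35 $/kg. Survivors: alloy Y, alloy Q, alloy G.
In SI units:
  alloy Y: σ_y = 333.0 MPa, ρ = 7940 kg/m³
  alloy Q: σ_y = 424.0 MPa, ρ = 4520 kg/m³
  alloy G: σ_y = 1120 MPa, ρ = 8190 kg/m³
  alloy G: M = 137 kN·m/kg
  alloy Q: M = 93.8 kN·m/kg
  alloy Y: M = 41.9 kN·m/kg
Alloy G ranks first.

alloy G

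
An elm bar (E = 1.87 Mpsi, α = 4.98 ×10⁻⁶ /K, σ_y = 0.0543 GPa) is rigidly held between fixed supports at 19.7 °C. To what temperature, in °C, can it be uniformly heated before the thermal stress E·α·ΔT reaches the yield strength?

E = 1.87 Mpsi = 12.89 GPa.
σ_y = 0.0543 GPa = 54.30 MPa.
E·α·ΔT = 54.30 MPa ⇒ ΔT = 54.30 / (12.89×10³ × 4.98×10⁻⁶) = 845.7 K.
T = 19.7 + 845.7 = 865.4 °C.

865 °C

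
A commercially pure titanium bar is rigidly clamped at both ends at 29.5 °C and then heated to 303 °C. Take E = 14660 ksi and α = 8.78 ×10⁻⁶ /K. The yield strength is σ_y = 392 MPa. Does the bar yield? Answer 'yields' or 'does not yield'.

E = 14660 ksi = 101.1 GPa.
ΔT = 273.5 K. Constrained thermal stress σ = E·α·ΔT = 101.1×10³ MPa × 8.78×10⁻⁶ × 273.5 = 243 MPa (compressive).
Compare to σ_y = 392 MPa: σ < σ_y, so it does not yield.

does not yield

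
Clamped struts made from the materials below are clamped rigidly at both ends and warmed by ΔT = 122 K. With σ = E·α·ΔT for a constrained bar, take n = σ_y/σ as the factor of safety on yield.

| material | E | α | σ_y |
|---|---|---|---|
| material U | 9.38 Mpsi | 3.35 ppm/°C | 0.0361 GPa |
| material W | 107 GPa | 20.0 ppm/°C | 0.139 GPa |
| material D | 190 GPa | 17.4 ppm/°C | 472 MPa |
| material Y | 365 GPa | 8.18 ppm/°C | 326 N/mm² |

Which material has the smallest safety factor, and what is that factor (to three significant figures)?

material W, n = 0.532

With everything in SI (GPa, ×10⁻⁶/K, MPa):
  material U: E = 64.67, α = 3.35, σ_y = 36.10 → σ = 26.4 MPa, n = 1.37
  material W: E = 107.0, α = 20.0, σ_y = 139.0 → σ = 261 MPa, n = 0.532
  material D: E = 190.0, α = 17.4, σ_y = 472.0 → σ = 403 MPa, n = 1.17
  material Y: E = 365.0, α = 8.18, σ_y = 326.0 → σ = 364 MPa, n = 0.895
Material W has the lowest safety factor, n = 0.532.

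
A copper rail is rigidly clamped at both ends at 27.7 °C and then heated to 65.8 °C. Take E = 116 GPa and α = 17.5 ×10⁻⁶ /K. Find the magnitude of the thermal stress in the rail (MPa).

ΔT = 38.10 K. Constrained thermal stress σ = E·α·ΔT = 116.0×10³ MPa × 17.5×10⁻⁶ × 38.10 = 77.3 MPa (compressive).

77.3 MPa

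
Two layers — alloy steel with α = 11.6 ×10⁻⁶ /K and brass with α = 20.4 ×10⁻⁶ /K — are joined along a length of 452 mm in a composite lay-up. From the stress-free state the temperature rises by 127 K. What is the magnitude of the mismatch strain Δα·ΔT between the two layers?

1.12×10⁻³

Δα = |11.6 − 20.4|×10⁻⁶/K = 8.80×10⁻⁶/K.
Mismatch strain = Δα·ΔT = 8.80×10⁻⁶ × 127.0 = 1.12×10⁻³.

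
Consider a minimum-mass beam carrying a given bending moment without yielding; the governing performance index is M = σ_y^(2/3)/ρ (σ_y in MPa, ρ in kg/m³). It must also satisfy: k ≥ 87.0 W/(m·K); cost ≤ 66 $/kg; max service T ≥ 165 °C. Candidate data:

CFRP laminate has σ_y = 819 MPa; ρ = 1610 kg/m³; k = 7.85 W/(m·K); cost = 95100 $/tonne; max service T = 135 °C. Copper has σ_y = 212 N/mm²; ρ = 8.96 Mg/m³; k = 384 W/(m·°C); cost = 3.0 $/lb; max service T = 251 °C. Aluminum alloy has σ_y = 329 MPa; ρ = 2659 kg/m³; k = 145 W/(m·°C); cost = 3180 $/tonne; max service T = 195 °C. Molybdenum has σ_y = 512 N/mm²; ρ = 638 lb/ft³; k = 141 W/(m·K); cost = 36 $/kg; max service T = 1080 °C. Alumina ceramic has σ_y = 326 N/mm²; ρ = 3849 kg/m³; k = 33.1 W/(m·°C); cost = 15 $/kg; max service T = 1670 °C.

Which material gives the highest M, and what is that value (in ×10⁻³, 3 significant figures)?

aluminum alloy, M = 17.9×10⁻³

Screen on constraints: k ≥ 87.0 W/(m·K); cost ≤ 66 $/kg; max service T ≥ 165 °C. Survivors: copper, aluminum alloy, molybdenum.
Normalizing units and computing the index:
  copper: σ_y = 212.0 MPa, ρ = 8960 kg/m³
  aluminum alloy: σ_y = 329.0 MPa, ρ = 2659 kg/m³
  molybdenum: σ_y = 512.0 MPa, ρ = 10220 kg/m³
  aluminum alloy: M = 17.9×10⁻³
  molybdenum: M = 6.26×10⁻³
  copper: M = 3.97×10⁻³
Aluminum alloy has the largest M.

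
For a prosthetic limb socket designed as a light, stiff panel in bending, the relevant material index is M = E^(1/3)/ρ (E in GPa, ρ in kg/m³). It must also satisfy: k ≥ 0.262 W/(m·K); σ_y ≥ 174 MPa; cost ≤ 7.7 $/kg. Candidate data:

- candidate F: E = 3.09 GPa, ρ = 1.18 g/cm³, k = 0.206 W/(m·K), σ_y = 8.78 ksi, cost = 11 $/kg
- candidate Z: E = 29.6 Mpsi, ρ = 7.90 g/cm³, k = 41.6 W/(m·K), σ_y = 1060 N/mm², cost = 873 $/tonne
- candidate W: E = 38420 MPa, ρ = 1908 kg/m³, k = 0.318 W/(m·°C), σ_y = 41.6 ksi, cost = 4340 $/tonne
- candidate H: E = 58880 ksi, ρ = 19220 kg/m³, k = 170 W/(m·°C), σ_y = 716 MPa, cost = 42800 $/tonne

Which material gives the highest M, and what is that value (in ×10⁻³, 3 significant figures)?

Screen on constraints: k ≥ 0.262 W/(m·K); σ_y ≥ 174 MPa; cost ≤ 7.7 $/kg. Survivors: candidate Z, candidate W.
In SI units:
  candidate Z: E = 204.1 GPa, ρ = 7900 kg/m³
  candidate W: E = 38.42 GPa, ρ = 1908 kg/m³
  candidate W: M = 1.77×10⁻³
  candidate Z: M = 0.745×10⁻³
The maximum is for candidate W.

candidate W, M = 1.77×10⁻³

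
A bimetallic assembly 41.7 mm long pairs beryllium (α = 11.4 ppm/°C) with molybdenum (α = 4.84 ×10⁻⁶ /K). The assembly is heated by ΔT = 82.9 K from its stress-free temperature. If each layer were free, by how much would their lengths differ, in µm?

22.7 µm

Δα = |11.4 − 4.84|×10⁻⁶/K = 6.56×10⁻⁶/K.
ΔL_mismatch = Δα·L·ΔT = 6.56×10⁻⁶ × 41.7 mm × 82.9 K = 22.7 µm.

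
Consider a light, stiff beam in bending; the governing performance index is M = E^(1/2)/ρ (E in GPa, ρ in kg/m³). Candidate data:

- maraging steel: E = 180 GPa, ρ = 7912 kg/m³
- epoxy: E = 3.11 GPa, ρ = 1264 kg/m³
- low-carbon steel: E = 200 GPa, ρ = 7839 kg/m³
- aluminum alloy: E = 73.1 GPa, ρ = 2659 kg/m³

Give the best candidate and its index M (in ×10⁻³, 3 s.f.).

Evaluate M for each candidate:
  aluminum alloy: M = 3.22×10⁻³
  low-carbon steel: M = 1.80×10⁻³
  maraging steel: M = 1.70×10⁻³
  epoxy: M = 1.40×10⁻³
Aluminum alloy has the largest M.

aluminum alloy, M = 3.22×10⁻³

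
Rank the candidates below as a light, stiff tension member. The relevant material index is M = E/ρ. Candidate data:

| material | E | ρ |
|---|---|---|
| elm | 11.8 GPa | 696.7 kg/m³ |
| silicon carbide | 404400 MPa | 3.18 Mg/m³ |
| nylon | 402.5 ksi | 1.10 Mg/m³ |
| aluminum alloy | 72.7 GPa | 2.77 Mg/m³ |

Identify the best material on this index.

silicon carbide

Putting every candidate on a common basis:
  elm: E = 11.80 GPa, ρ = 696.7 kg/m³
  silicon carbide: E = 404.4 GPa, ρ = 3180 kg/m³
  nylon: E = 2.775 GPa, ρ = 1100 kg/m³
  aluminum alloy: E = 72.70 GPa, ρ = 2770 kg/m³
  silicon carbide: M = 127 MN·m/kg
  aluminum alloy: M = 26.2 MN·m/kg
  elm: M = 16.9 MN·m/kg
  nylon: M = 2.52 MN·m/kg
Silicon carbide ranks first.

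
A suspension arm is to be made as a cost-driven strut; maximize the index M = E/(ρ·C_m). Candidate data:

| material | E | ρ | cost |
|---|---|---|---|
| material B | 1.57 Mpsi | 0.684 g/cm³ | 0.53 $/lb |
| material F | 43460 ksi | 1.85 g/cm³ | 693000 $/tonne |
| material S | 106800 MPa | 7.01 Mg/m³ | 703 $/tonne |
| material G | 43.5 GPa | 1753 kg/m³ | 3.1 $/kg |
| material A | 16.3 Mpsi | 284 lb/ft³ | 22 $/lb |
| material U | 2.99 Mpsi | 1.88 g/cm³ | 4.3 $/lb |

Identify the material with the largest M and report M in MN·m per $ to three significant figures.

In SI units:
  material B: E = 10.82 GPa, ρ = 684.0 kg/m³, cost = 1.168 $/kg
  material F: E = 299.6 GPa, ρ = 1850 kg/m³, cost = 693.0 $/kg
  material S: E = 106.8 GPa, ρ = 7010 kg/m³, cost = 0.7030 $/kg
  material G: E = 43.50 GPa, ρ = 1753 kg/m³, cost = 3.100 $/kg
  material A: E = 112.4 GPa, ρ = 4549 kg/m³, cost = 48.50 $/kg
  material U: E = 20.62 GPa, ρ = 1880 kg/m³, cost = 9.480 $/kg
  material S: M = 21.7 MN·m per $
  material B: M = 13.5 MN·m per $
  material G: M = 8.00 MN·m per $
  material U: M = 1.16 MN·m per $
  material A: M = 0.509 MN·m per $
  material F: M = 0.234 MN·m per $
Material S ranks first.

material S, M = 21.7 MN·m per $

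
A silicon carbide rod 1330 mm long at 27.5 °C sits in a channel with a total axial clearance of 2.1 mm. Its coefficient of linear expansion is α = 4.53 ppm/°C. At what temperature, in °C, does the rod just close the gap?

376 °C

α·L₀·ΔT = 2.1 mm ⇒ ΔT = 2.1 / (4.53×10⁻⁶ × 1330.0) = 348.6 K.
T = 27.5 + 348.6 = 376.1 °C.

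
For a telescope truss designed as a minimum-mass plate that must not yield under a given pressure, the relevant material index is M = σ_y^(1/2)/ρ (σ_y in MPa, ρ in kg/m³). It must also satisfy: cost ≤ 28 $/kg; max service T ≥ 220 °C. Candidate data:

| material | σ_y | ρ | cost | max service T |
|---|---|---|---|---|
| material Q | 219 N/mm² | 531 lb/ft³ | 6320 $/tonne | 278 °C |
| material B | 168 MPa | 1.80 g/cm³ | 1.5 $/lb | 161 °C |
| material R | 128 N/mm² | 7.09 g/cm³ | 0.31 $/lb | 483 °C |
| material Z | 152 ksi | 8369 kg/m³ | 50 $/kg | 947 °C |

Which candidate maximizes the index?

Screen on constraints: cost ≤ 28 $/kg; max service T ≥ 220 °C. Survivors: material Q, material R.
After converting to SI:
  material Q: σ_y = 219.0 MPa, ρ = 8506 kg/m³
  material R: σ_y = 128.0 MPa, ρ = 7090 kg/m³
  material Q: M = 1.74×10⁻³
  material R: M = 1.60×10⁻³
Highest index: material Q.

material Q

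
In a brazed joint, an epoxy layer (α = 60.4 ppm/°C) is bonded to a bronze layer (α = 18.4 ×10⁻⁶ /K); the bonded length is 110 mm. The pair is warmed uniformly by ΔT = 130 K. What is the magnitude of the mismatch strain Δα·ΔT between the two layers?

5.46×10⁻³

Δα = |60.4 − 18.4|×10⁻⁶/K = 42.0×10⁻⁶/K.
Mismatch strain = Δα·ΔT = 42.0×10⁻⁶ × 130.0 = 5.46×10⁻³.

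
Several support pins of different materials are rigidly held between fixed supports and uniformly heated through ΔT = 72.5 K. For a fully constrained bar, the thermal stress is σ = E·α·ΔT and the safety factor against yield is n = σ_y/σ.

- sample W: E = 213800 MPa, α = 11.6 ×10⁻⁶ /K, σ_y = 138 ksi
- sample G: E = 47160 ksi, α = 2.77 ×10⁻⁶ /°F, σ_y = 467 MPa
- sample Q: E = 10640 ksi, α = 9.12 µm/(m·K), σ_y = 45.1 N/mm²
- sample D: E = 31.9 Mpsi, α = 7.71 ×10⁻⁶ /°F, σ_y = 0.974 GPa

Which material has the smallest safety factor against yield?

With everything in SI (GPa, ×10⁻⁶/K, MPa):
  sample W: E = 213.8, α = 11.6, σ_y = 951.5 → σ = 180 MPa, n = 5.29
  sample G: E = 325.2, α = 4.99, σ_y = 467.0 → σ = 118 MPa, n = 3.97
  sample Q: E = 73.36, α = 9.12, σ_y = 45.10 → σ = 48.5 MPa, n = 0.930
  sample D: E = 219.9, α = 13.9, σ_y = 974.0 → σ = 221 MPa, n = 4.40
Smallest n: sample Q with n = 0.930.

sample Q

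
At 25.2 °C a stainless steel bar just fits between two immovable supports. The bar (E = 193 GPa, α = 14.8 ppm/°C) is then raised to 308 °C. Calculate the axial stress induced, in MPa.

808 MPa

ΔT = 282.8 K. Constrained thermal stress σ = E·α·ΔT = 193.0×10³ MPa × 14.8×10⁻⁶ × 282.8 = 808 MPa (compressive).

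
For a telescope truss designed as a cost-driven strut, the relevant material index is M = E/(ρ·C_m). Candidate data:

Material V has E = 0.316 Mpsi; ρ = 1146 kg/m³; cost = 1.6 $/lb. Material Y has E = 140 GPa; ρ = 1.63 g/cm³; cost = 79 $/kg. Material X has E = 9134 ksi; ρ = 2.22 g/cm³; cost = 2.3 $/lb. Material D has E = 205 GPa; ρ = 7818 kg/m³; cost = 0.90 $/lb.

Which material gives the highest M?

Putting every candidate on a common basis:
  material V: E = 2.179 GPa, ρ = 1146 kg/m³, cost = 3.527 $/kg
  material Y: E = 140.0 GPa, ρ = 1630 kg/m³, cost = 79.00 $/kg
  material X: E = 62.98 GPa, ρ = 2220 kg/m³, cost = 5.071 $/kg
  material D: E = 205.0 GPa, ρ = 7818 kg/m³, cost = 1.984 $/kg
  material D: M = 13.2 MN·m per $
  material X: M = 5.59 MN·m per $
  material Y: M = 1.09 MN·m per $
  material V: M = 0.539 MN·m per $
Highest index: material D.

material D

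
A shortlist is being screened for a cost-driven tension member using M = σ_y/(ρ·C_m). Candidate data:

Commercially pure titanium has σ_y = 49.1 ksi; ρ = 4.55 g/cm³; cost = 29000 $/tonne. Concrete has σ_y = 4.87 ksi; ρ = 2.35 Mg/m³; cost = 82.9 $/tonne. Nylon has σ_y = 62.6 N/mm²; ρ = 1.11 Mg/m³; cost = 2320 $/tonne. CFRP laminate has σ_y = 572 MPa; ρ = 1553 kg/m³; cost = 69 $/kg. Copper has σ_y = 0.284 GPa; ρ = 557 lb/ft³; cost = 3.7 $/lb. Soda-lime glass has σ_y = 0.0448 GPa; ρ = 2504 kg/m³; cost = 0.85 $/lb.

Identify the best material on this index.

concrete

After converting to SI:
  commercially pure titanium: σ_y = 338.5 MPa, ρ = 4550 kg/m³, cost = 29.00 $/kg
  concrete: σ_y = 33.58 MPa, ρ = 2350 kg/m³, cost = 0.08290 $/kg
  nylon: σ_y = 62.60 MPa, ρ = 1110 kg/m³, cost = 2.320 $/kg
  CFRP laminate: σ_y = 572.0 MPa, ρ = 1553 kg/m³, cost = 69.00 $/kg
  copper: σ_y = 284.0 MPa, ρ = 8922 kg/m³, cost = 8.157 $/kg
  soda-lime glass: σ_y = 44.80 MPa, ρ = 2504 kg/m³, cost = 1.874 $/kg
  concrete: M = 172 kN·m per $
  nylon: M = 24.3 kN·m per $
  soda-lime glass: M = 9.55 kN·m per $
  CFRP laminate: M = 5.34 kN·m per $
  copper: M = 3.90 kN·m per $
  commercially pure titanium: M = 2.57 kN·m per $
Concrete has the largest M.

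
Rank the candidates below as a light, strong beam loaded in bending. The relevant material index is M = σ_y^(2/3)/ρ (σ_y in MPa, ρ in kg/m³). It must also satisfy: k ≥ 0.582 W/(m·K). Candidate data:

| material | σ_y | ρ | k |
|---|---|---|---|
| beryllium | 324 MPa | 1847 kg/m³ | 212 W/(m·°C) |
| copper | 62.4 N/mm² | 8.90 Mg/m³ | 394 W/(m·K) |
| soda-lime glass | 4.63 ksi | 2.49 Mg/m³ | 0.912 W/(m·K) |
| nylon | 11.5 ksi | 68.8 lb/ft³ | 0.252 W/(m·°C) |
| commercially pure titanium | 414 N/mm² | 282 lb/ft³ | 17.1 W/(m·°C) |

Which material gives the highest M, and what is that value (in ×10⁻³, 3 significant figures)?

beryllium, M = 25.5×10⁻³

Screen on constraints: k ≥ 0.582 W/(m·K). Survivors: beryllium, copper, soda-lime glass, commercially pure titanium.
After converting to SI:
  beryllium: σ_y = 324.0 MPa, ρ = 1847 kg/m³
  copper: σ_y = 62.40 MPa, ρ = 8900 kg/m³
  soda-lime glass: σ_y = 31.92 MPa, ρ = 2490 kg/m³
  commercially pure titanium: σ_y = 414.0 MPa, ρ = 4517 kg/m³
  beryllium: M = 25.5×10⁻³
  commercially pure titanium: M = 12.3×10⁻³
  soda-lime glass: M = 4.04×10⁻³
  copper: M = 1.77×10⁻³
Beryllium ranks first.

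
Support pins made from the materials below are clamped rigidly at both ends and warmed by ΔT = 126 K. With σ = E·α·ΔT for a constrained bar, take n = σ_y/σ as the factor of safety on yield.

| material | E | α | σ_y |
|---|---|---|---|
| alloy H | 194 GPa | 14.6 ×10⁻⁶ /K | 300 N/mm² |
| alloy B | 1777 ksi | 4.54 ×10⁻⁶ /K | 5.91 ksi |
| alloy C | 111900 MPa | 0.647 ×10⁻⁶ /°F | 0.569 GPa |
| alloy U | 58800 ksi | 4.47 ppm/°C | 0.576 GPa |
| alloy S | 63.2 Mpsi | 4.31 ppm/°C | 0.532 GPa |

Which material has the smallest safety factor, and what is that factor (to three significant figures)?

Per material, after unit conversion:
  alloy H: E = 194.0, α = 14.6, σ_y = 300.0 → σ = 357 MPa, n = 0.841
  alloy B: E = 12.25, α = 4.54, σ_y = 40.75 → σ = 7.01 MPa, n = 5.81
  alloy C: E = 111.9, α = 1.16, σ_y = 569.0 → σ = 16.4 MPa, n = 34.7
  alloy U: E = 405.4, α = 4.47, σ_y = 576.0 → σ = 228 MPa, n = 2.52
  alloy S: E = 435.7, α = 4.31, σ_y = 532.0 → σ = 237 MPa, n = 2.25
The minimum is alloy H at n = 0.841.

alloy H, n = 0.841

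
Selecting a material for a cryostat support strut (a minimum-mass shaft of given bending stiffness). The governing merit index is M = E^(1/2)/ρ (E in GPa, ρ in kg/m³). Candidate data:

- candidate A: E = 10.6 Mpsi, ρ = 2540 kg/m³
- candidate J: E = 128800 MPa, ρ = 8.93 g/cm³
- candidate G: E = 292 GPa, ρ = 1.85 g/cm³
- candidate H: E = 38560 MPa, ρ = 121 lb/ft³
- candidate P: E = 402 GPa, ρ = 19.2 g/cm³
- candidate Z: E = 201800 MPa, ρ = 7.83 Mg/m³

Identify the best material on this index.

In SI units:
  candidate A: E = 73.08 GPa, ρ = 2540 kg/m³
  candidate J: E = 128.8 GPa, ρ = 8930 kg/m³
  candidate G: E = 292.0 GPa, ρ = 1850 kg/m³
  candidate H: E = 38.56 GPa, ρ = 1938 kg/m³
  candidate P: E = 402.0 GPa, ρ = 19200 kg/m³
  candidate Z: E = 201.8 GPa, ρ = 7830 kg/m³
  candidate G: M = 9.24×10⁻³
  candidate A: M = 3.37×10⁻³
  candidate H: M = 3.20×10⁻³
  candidate Z: M = 1.81×10⁻³
  candidate J: M = 1.27×10⁻³
  candidate P: M = 1.04×10⁻³
Highest index: candidate G.

candidate G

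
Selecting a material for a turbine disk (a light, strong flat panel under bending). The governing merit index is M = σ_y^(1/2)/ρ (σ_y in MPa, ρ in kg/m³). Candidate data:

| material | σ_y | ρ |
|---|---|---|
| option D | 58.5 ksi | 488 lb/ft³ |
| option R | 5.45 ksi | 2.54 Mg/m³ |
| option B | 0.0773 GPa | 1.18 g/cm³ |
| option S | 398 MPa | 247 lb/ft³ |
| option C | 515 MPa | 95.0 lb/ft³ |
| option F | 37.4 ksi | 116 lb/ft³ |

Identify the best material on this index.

Convert each candidate to consistent units, then evaluate M:
  option D: σ_y = 403.3 MPa, ρ = 7817 kg/m³
  option R: σ_y = 37.58 MPa, ρ = 2540 kg/m³
  option B: σ_y = 77.30 MPa, ρ = 1180 kg/m³
  option S: σ_y = 398.0 MPa, ρ = 3957 kg/m³
  option C: σ_y = 515.0 MPa, ρ = 1522 kg/m³
  option F: σ_y = 257.9 MPa, ρ = 1858 kg/m³
  option C: M = 14.9×10⁻³
  option F: M = 8.64×10⁻³
  option B: M = 7.45×10⁻³
  option S: M = 5.04×10⁻³
  option D: M = 2.57×10⁻³
  option R: M = 2.41×10⁻³
Option C has the largest M.

option C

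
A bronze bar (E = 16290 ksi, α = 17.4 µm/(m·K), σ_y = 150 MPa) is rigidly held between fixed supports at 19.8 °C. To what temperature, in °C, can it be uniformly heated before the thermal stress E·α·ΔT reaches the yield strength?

96.6 °C

E = 16290 ksi = 112.3 GPa.
E·α·ΔT = 150.0 MPa ⇒ ΔT = 150.0 / (112.3×10³ × 17.4×10⁻⁶) = 76.75 K.
T = 19.8 + 76.75 = 96.55 °C.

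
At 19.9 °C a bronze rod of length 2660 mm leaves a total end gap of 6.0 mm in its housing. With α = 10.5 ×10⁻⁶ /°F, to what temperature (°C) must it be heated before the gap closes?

α = 10.5×10⁻⁶/°F × 9/5 = 18.9×10⁻⁶/K.
α·L₀·ΔT = 6.0 mm ⇒ ΔT = 6.0 / (18.9×10⁻⁶ × 2660.0) = 119.3 K.
T = 19.9 + 119.3 = 139.2 °C.

139 °C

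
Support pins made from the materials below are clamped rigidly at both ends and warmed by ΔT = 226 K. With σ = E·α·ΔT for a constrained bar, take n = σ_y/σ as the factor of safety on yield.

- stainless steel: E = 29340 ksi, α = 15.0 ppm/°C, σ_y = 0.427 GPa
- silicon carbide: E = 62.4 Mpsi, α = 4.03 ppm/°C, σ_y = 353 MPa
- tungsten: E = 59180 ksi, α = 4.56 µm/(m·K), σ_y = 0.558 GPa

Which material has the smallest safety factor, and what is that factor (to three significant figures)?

With everything in SI (GPa, ×10⁻⁶/K, MPa):
  stainless steel: E = 202.3, α = 15.0, σ_y = 427.0 → σ = 686 MPa, n = 0.623
  silicon carbide: E = 430.2, α = 4.03, σ_y = 353.0 → σ = 392 MPa, n = 0.901
  tungsten: E = 408.0, α = 4.56, σ_y = 558.0 → σ = 421 MPa, n = 1.33
The minimum is stainless steel at n = 0.623.

stainless steel, n = 0.623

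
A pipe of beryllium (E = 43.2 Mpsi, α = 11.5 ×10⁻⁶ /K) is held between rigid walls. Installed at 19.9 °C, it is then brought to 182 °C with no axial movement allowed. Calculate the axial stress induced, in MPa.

E = 43.2 Mpsi = 297.9 GPa.
ΔT = 162.1 K. Constrained thermal stress σ = E·α·ΔT = 297.9×10³ MPa × 11.5×10⁻⁶ × 162.1 = 555 MPa (compressive).

555 MPa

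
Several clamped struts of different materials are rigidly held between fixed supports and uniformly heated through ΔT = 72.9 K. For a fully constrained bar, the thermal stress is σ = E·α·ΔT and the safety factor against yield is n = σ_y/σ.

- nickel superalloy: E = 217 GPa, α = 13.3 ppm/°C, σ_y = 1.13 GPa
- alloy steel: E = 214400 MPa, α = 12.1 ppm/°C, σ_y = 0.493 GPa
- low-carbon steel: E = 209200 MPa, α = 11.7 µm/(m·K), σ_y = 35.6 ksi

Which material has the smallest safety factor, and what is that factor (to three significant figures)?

low-carbon steel, n = 1.38

In consistent units (E in GPa, α in ×10⁻⁶/K, σ_y in MPa):
  nickel superalloy: E = 217.0, α = 13.3, σ_y = 1130 → σ = 210 MPa, n = 5.37
  alloy steel: E = 214.4, α = 12.1, σ_y = 493.0 → σ = 189 MPa, n = 2.61
  low-carbon steel: E = 209.2, α = 11.7, σ_y = 245.5 → σ = 178 MPa, n = 1.38
Low-carbon steel has the lowest safety factor, n = 1.38.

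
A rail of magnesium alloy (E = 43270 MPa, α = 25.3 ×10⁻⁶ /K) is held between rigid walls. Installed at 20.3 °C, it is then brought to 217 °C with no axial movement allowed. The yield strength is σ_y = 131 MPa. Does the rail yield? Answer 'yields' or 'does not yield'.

E = 43270 MPa = 43.27 GPa.
ΔT = 196.7 K. Constrained thermal stress σ = E·α·ΔT = 43.27×10³ MPa × 25.3×10⁻⁶ × 196.7 = 215 MPa (compressive).
Compare to σ_y = 131 MPa: σ ≥ σ_y, so it yields.

yields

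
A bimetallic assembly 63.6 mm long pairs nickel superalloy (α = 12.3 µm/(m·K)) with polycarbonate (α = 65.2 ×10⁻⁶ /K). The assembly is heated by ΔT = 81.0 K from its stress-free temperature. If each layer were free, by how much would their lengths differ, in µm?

Δα = |12.3 − 65.2|×10⁻⁶/K = 52.9×10⁻⁶/K.
ΔL_mismatch = Δα·L·ΔT = 52.9×10⁻⁶ × 63.6 mm × 81.0 K = 273 µm.

273 µm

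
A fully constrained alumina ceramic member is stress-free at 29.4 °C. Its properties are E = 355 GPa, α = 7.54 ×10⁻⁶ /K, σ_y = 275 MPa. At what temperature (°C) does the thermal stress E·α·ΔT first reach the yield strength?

E·α·ΔT = 275.0 MPa ⇒ ΔT = 275.0 / (355.0×10³ × 7.54×10⁻⁶) = 102.7 K.
T = 29.4 + 102.7 = 132.1 °C.

132 °C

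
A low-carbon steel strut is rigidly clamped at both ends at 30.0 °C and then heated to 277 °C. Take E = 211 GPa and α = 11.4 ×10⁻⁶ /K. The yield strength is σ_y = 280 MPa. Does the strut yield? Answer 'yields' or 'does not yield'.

ΔT = 247.0 K. Constrained thermal stress σ = E·α·ΔT = 211.0×10³ MPa × 11.4×10⁻⁶ × 247.0 = 594 MPa (compressive).
Compare to σ_y = 280 MPa: σ ≥ σ_y, so it yields.

yields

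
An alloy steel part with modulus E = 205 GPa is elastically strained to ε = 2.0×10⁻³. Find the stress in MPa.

σ = E·ε = 205000 MPa × 2.0×10⁻³ = 410 MPa.

410 MPa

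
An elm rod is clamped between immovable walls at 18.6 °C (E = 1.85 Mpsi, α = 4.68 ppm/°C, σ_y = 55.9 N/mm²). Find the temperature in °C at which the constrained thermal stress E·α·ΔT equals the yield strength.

E = 1.85 Mpsi = 12.76 GPa.
σ_y = 55.9 N/mm² = 55.90 MPa.
E·α·ΔT = 55.90 MPa ⇒ ΔT = 55.90 / (12.76×10³ × 4.68×10⁻⁶) = 936.4 K.
T = 18.6 + 936.4 = 955.0 °C.

955 °C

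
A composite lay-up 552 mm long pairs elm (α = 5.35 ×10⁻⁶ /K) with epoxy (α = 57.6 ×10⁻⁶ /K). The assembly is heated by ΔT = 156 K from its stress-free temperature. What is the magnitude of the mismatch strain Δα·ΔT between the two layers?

8.15×10⁻³

Δα = |5.35 − 57.6|×10⁻⁶/K = 52.2×10⁻⁶/K.
Mismatch strain = Δα·ΔT = 52.2×10⁻⁶ × 156.0 = 8.15×10⁻³.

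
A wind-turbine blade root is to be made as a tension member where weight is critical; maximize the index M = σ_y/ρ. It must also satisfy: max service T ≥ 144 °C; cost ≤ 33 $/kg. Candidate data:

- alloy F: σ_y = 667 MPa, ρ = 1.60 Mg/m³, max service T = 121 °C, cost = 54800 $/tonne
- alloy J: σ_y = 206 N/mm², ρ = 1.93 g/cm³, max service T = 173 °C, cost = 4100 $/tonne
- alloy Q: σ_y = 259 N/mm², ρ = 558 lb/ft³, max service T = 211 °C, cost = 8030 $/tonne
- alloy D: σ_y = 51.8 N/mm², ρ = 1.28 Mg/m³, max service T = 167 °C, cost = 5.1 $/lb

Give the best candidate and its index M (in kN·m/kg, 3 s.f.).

Screen on constraints: max service T ≥ 144 °C; cost ≤ 33 $/kg. Survivors: alloy J, alloy Q, alloy D.
Normalizing units and computing the index:
  alloy J: σ_y = 206.0 MPa, ρ = 1930 kg/m³
  alloy Q: σ_y = 259.0 MPa, ρ = 8938 kg/m³
  alloy D: σ_y = 51.80 MPa, ρ = 1280 kg/m³
  alloy J: M = 107 kN·m/kg
  alloy D: M = 40.5 kN·m/kg
  alloy Q: M = 29.0 kN·m/kg
Alloy J ranks first.

alloy J, M = 107 kN·m/kg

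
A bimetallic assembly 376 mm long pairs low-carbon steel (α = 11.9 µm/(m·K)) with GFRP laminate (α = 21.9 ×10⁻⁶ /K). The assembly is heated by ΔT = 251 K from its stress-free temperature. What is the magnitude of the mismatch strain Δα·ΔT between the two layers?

2.51×10⁻³

Δα = |11.9 − 21.9|×10⁻⁶/K = 10.0×10⁻⁶/K.
Mismatch strain = Δα·ΔT = 10.0×10⁻⁶ × 251.0 = 2.51×10⁻³.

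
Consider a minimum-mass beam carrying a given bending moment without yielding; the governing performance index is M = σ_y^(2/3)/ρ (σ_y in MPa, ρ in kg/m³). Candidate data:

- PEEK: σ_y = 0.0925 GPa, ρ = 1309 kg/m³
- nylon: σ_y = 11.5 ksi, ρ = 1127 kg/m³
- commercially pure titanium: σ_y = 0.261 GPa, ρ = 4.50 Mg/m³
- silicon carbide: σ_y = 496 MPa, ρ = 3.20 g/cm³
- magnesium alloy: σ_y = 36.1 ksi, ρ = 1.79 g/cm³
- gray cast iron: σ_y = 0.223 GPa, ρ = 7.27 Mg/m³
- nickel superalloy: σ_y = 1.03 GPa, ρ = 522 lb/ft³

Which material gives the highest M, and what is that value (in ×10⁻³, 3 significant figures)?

magnesium alloy, M = 22.1×10⁻³

Putting every candidate on a common basis:
  PEEK: σ_y = 92.50 MPa, ρ = 1309 kg/m³
  nylon: σ_y = 79.29 MPa, ρ = 1127 kg/m³
  commercially pure titanium: σ_y = 261.0 MPa, ρ = 4500 kg/m³
  silicon carbide: σ_y = 496.0 MPa, ρ = 3200 kg/m³
  magnesium alloy: σ_y = 248.9 MPa, ρ = 1790 kg/m³
  gray cast iron: σ_y = 223.0 MPa, ρ = 7270 kg/m³
  nickel superalloy: σ_y = 1030 MPa, ρ = 8362 kg/m³
  magnesium alloy: M = 22.1×10⁻³
  silicon carbide: M = 19.6×10⁻³
  nylon: M = 16.4×10⁻³
  PEEK: M = 15.6×10⁻³
  nickel superalloy: M = 12.2×10⁻³
  commercially pure titanium: M = 9.08×10⁻³
  gray cast iron: M = 5.06×10⁻³
The maximum is for magnesium alloy.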